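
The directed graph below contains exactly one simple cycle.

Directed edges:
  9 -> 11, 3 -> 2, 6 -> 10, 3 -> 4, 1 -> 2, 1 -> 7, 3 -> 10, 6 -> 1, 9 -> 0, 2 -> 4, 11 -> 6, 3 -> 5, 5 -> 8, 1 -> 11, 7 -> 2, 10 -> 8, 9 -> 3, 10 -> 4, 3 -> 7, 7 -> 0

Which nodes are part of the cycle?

DFS with gray/black marking from 11:
11 gray
  6 gray
    10 gray
      8 gray
      8 black
      4 gray
      4 black
    10 black
    1 gray
      7 gray
        2 gray
          2→4: 4 black — skip
        2 black
        0 gray
        0 black
      7 black
      1→11: 11 is gray → back edge
Back edge closes the cycle 11 → 6 → 1 → 11; its vertices are {1, 6, 11}.

1, 6, 11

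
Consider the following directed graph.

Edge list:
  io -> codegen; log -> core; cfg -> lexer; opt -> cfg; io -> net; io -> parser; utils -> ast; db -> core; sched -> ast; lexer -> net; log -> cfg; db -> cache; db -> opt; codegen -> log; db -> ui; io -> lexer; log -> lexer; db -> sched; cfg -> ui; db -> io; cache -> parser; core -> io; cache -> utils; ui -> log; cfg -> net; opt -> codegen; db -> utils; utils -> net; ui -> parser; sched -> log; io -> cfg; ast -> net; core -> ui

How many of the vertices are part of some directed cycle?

A vertex is on a directed cycle iff it belongs to a strongly connected component of size ≥ 2 (or has a self-loop).
The vertices on cycles are {io, ui, cfg, log, core, codegen} — 6 in total.

6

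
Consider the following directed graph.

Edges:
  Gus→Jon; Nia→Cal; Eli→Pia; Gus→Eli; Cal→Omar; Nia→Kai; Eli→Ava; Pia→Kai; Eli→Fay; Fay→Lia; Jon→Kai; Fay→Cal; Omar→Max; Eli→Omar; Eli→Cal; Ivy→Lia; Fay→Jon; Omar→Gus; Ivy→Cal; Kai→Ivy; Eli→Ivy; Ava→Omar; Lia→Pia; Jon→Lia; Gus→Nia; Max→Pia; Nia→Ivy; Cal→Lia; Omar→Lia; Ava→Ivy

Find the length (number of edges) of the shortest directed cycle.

3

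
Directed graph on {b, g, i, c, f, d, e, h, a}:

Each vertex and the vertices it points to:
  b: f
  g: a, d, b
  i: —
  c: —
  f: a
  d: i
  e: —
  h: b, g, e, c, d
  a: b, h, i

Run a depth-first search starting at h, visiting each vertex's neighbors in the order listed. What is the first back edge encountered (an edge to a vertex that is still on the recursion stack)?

DFS from h (visiting each vertex's neighbors in the order listed); mark gray on enter, black on exit:
h gray
  b gray
    f gray
      a gray
        a→b: b is gray → back edge
First back edge: a → b.

a→b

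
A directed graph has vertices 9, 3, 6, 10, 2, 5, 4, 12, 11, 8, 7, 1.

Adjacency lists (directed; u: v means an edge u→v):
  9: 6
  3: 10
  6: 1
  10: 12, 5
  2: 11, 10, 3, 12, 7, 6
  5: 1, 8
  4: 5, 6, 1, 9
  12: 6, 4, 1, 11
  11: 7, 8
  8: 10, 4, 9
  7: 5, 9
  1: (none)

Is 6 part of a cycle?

No

6 lies on a cycle iff there is a path from 6 back to itself.
Exploring from 6, it never reaches itself; equivalently, its strongly connected component is a singleton.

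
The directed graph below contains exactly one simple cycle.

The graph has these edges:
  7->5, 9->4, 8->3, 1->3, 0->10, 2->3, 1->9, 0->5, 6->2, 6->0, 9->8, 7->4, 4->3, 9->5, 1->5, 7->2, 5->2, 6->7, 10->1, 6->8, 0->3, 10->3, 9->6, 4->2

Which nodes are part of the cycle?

DFS with gray/black marking from 1:
1 gray
  3 gray
  3 black
  5 gray
    2 gray
      2→3: 3 black — skip
    2 black
  5 black
  9 gray
    8 gray
      8→3: 3 black — skip
    8 black
    4 gray
      4→3: 3 black — skip
      4→2: 2 black — skip
    4 black
    6 gray
      0 gray
        0→3: 3 black — skip
        0→5: 5 black — skip
        10 gray
          10→1: 1 is gray → back edge
Back edge closes the cycle 1 → 9 → 6 → 0 → 10 → 1; its vertices are {0, 1, 6, 9, 10}.

0, 1, 6, 9, 10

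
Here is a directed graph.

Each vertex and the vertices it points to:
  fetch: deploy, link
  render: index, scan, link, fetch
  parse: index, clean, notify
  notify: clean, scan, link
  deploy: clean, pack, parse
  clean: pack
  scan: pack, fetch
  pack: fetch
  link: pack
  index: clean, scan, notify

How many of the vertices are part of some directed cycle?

A vertex is on a directed cycle iff it belongs to a strongly connected component of size ≥ 2 (or has a self-loop).
The vertices on cycles are {link, pack, scan, clean, fetch, index, parse, deploy, notify} — 9 in total.

9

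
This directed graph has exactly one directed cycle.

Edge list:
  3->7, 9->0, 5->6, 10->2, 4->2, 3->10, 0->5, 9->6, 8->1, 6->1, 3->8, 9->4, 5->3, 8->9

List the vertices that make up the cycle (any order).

DFS with gray/black marking from 8:
8 gray
  9 gray
    0 gray
      5 gray
        6 gray
          1 gray
          1 black
        6 black
        3 gray
          10 gray
            2 gray
            2 black
          10 black
          3→8: 8 is gray → back edge
Back edge closes the cycle 8 → 9 → 0 → 5 → 3 → 8; its vertices are {0, 3, 5, 8, 9}.

0, 3, 5, 8, 9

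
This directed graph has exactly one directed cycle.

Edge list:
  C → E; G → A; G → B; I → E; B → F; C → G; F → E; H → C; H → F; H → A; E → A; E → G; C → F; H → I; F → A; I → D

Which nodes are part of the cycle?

B, E, F, G

DFS with gray/black marking from G:
G gray
  A gray
  A black
  B gray
    F gray
      E gray
        E→G: G is gray → back edge
Back edge closes the cycle G → B → F → E → G; its vertices are {B, E, F, G}.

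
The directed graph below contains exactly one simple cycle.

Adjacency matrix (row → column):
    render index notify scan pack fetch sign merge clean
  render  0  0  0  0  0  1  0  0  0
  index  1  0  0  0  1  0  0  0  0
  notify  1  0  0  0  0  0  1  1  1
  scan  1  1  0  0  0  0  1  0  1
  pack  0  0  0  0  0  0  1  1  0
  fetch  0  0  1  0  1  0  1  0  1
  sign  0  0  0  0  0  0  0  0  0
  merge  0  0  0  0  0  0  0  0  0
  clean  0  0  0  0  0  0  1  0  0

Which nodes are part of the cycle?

DFS with gray/black marking from render:
render gray
  fetch gray
    clean gray
      sign gray
      sign black
    clean black
    pack gray
      merge gray
      merge black
      pack→sign: sign black — skip
    pack black
    notify gray
      notify→sign: sign black — skip
      notify→clean: clean black — skip
      notify→merge: merge black — skip
      notify→render: render is gray → back edge
Back edge closes the cycle render → fetch → notify → render; its vertices are {fetch, notify, render}.

fetch, notify, render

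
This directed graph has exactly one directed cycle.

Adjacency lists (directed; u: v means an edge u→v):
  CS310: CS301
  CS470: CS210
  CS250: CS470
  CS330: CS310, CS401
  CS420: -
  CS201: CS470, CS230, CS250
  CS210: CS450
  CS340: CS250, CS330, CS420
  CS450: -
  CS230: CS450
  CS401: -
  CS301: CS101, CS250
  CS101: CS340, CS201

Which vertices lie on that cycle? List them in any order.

DFS with gray/black marking from CS301:
CS301 gray
  CS101 gray
    CS340 gray
      CS250 gray
        CS470 gray
          CS210 gray
            CS450 gray
            CS450 black
          CS210 black
        CS470 black
      CS250 black
      CS330 gray
        CS310 gray
          CS310→CS301: CS301 is gray → back edge
Back edge closes the cycle CS301 → CS101 → CS340 → CS330 → CS310 → CS301; its vertices are {CS101, CS301, CS310, CS330, CS340}.

CS101, CS301, CS310, CS330, CS340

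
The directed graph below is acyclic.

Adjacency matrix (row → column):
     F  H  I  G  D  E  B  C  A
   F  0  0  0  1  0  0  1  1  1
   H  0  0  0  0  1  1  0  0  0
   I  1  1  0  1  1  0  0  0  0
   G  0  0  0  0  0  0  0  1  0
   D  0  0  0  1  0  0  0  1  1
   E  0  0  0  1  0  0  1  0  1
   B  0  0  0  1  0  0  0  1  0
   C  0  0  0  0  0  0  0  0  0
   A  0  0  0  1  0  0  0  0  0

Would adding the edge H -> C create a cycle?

No

Adding H→C creates a cycle iff C can already reach H.
Explore from C: no path reaches H. The graph stays acyclic.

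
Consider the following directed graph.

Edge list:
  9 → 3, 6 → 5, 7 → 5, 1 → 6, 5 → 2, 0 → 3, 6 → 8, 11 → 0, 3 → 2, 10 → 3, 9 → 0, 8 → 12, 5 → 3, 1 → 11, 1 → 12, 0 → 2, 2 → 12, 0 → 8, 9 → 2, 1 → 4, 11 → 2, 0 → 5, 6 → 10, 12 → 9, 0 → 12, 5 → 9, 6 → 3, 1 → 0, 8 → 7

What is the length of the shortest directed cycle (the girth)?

3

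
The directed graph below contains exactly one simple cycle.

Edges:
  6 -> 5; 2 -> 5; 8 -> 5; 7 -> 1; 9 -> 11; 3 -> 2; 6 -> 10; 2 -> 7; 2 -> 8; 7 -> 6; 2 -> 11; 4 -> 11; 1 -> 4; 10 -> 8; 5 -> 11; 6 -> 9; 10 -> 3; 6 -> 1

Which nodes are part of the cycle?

DFS with gray/black marking from 7:
7 gray
  1 gray
    4 gray
      11 gray
      11 black
    4 black
  1 black
  6 gray
    10 gray
      3 gray
        2 gray
          8 gray
            5 gray
              5→11: 11 black — skip
            5 black
          8 black
          2→11: 11 black — skip
          2→7: 7 is gray → back edge
Back edge closes the cycle 7 → 6 → 10 → 3 → 2 → 7; its vertices are {2, 3, 6, 7, 10}.

2, 3, 6, 7, 10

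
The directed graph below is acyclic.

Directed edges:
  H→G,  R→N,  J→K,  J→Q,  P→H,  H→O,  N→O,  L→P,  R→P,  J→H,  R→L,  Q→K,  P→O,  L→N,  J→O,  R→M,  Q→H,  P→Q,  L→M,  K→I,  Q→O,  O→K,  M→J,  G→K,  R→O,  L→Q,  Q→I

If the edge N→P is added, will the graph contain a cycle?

Adding N→P creates a cycle iff P can already reach N.
Explore from P: no path reaches N. The graph stays acyclic.

No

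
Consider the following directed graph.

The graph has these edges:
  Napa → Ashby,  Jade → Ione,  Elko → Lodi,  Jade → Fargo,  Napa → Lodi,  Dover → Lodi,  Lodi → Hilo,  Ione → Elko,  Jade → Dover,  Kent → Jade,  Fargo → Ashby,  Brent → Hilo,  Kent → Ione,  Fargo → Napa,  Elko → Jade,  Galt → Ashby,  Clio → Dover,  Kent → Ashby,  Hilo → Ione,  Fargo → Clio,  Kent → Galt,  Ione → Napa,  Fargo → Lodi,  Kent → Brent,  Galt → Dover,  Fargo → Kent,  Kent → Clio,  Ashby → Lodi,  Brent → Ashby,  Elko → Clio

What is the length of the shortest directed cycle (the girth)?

For each vertex v, BFS finds the shortest path from v back to v.
The shortest such closed walk is Jade → Ione → Elko → Jade, length 3.

3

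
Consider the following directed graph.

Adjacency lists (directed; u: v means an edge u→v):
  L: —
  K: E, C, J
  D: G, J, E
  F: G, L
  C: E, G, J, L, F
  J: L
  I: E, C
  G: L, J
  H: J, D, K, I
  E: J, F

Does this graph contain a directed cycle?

DFS with white/gray/black marking, starting from C:
C gray
  E gray
    J gray
      L gray
      L black
    J black
    F gray
      G gray
        G→L: L black — skip
        G→J: J black — skip
      G black
      F→L: L black — skip
    F black
  E black
  C→G: G black — skip
  C→J: J black — skip
  C→L: L black — skip
  C→F: F black — skip
C black
K gray
  K→E: E black — skip
  K→C: C black — skip
  K→J: J black — skip
K black
D gray
  D→G: G black — skip
  D→J: J black — skip
  D→E: E black — skip
D black
I gray
  I→E: E black — skip
  I→C: C black — skip
I black
H gray
  H→J: J black — skip
  H→D: D black — skip
  H→K: K black — skip
  H→I: I black — skip
H black
Every edge goes to a white or black vertex — no back edge, so the graph is acyclic.

No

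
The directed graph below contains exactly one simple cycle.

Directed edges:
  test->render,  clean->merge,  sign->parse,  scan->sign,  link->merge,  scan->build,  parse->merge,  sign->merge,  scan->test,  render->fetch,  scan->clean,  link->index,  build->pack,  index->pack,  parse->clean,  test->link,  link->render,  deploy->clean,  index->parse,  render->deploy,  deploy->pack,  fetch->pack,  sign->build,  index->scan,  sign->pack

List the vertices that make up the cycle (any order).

link, scan, test, index

DFS with gray/black marking from test:
test gray
  link gray
    merge gray
    merge black
    render gray
      fetch gray
        pack gray
        pack black
      fetch black
      deploy gray
        clean gray
          clean→merge: merge black — skip
        clean black
        deploy→pack: pack black — skip
      deploy black
    render black
    index gray
      parse gray
        parse→clean: clean black — skip
        parse→merge: merge black — skip
      parse black
      index→pack: pack black — skip
      scan gray
        build gray
          build→pack: pack black — skip
        build black
        scan→clean: clean black — skip
        scan→test: test is gray → back edge
Back edge closes the cycle test → link → index → scan → test; its vertices are {link, scan, test, index}.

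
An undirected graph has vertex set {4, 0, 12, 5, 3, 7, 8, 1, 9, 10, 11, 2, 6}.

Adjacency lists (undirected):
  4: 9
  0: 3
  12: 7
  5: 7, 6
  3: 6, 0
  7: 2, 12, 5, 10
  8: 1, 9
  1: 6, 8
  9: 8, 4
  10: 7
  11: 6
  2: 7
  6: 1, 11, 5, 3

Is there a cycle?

DFS, tracking each vertex's parent; an edge to a visited non-parent vertex closes a cycle.
Start from 12:
visit 12 (parent –)
  visit 7 (parent 12)
    visit 2 (parent 7)
      2–7: parent, skip
    7–12: parent, skip
    visit 5 (parent 7)
      5–7: parent, skip
      visit 6 (parent 5)
        visit 1 (parent 6)
          1–6: parent, skip
          visit 8 (parent 1)
            8–1: parent, skip
            visit 9 (parent 8)
              9–8: parent, skip
              visit 4 (parent 9)
                4–9: parent, skip
        visit 11 (parent 6)
          11–6: parent, skip
        6–5: parent, skip
        visit 3 (parent 6)
          3–6: parent, skip
          visit 0 (parent 3)
            0–3: parent, skip
    visit 10 (parent 7)
      10–7: parent, skip
No non-parent visited neighbor found — the graph is a forest.

No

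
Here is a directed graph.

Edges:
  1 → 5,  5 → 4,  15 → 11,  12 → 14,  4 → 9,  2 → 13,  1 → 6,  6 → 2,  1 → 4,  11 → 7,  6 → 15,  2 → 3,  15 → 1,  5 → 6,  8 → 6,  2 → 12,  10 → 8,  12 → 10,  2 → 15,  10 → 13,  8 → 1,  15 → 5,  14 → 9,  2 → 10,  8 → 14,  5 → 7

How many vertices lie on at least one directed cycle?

A vertex is on a directed cycle iff it belongs to a strongly connected component of size ≥ 2 (or has a self-loop).
The vertices on cycles are {1, 2, 5, 6, 8, 10, 12, 15} — 8 in total.

8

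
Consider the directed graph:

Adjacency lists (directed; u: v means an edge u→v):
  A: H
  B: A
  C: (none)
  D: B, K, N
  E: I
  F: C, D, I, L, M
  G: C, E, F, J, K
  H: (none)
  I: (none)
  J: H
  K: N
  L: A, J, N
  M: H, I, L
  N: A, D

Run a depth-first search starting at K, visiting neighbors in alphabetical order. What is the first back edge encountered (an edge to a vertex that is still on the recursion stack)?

D→K

DFS from K (visiting neighbors in alphabetical order); mark gray on enter, black on exit:
K gray
  N gray
    A gray
      H gray
      H black
    A black
    D gray
      B gray
        B→A: A black — skip
      B black
      D→K: K is gray → back edge
First back edge: D → K.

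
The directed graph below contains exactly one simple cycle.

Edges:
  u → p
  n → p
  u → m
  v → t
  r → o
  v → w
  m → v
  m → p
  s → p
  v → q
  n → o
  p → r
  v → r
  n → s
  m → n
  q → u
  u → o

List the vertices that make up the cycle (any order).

m, q, u, v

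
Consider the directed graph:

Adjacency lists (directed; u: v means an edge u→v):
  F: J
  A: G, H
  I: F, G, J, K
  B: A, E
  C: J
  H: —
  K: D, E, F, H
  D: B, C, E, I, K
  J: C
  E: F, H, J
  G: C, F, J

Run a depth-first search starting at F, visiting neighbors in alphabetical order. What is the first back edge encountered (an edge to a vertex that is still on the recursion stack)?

C→J

DFS from F (visiting neighbors in alphabetical order); mark gray on enter, black on exit:
F gray
  J gray
    C gray
      C→J: J is gray → back edge
First back edge: C → J.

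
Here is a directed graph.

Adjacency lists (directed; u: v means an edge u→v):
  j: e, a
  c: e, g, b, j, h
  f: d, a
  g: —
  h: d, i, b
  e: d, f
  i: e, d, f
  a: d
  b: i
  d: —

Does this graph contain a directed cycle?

No

DFS with white/gray/black marking, starting from h:
h gray
  d gray
  d black
  i gray
    e gray
      e→d: d black — skip
      f gray
        f→d: d black — skip
        a gray
          a→d: d black — skip
        a black
      f black
    e black
    i→d: d black — skip
    i→f: f black — skip
  i black
  b gray
    b→i: i black — skip
  b black
h black
j gray
  j→e: e black — skip
  j→a: a black — skip
j black
c gray
  c→e: e black — skip
  g gray
  g black
  c→b: b black — skip
  c→j: j black — skip
  c→h: h black — skip
c black
Every edge goes to a white or black vertex — no back edge, so the graph is acyclic.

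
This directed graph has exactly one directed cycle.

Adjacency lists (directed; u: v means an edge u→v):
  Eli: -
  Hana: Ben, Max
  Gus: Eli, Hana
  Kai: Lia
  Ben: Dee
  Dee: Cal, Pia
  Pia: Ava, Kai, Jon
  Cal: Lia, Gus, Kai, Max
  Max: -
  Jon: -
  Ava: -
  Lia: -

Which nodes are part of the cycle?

Ben, Cal, Dee, Gus, Hana

DFS with gray/black marking from Dee:
Dee gray
  Cal gray
    Lia gray
    Lia black
    Gus gray
      Eli gray
      Eli black
      Hana gray
        Ben gray
          Ben→Dee: Dee is gray → back edge
Back edge closes the cycle Dee → Cal → Gus → Hana → Ben → Dee; its vertices are {Ben, Cal, Dee, Gus, Hana}.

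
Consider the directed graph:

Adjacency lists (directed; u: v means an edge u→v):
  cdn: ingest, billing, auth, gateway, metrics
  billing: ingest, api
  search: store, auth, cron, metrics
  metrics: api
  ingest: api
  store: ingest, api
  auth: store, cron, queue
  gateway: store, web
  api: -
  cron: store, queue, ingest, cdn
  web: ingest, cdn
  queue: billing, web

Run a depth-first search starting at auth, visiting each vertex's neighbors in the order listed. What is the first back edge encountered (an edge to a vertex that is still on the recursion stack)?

DFS from auth (visiting each vertex's neighbors in the order listed); mark gray on enter, black on exit:
auth gray
  store gray
    ingest gray
      api gray
      api black
    ingest black
    store→api: api black — skip
  store black
  cron gray
    cron→store: store black — skip
    queue gray
      billing gray
        billing→ingest: ingest black — skip
        billing→api: api black — skip
      billing black
      web gray
        web→ingest: ingest black — skip
        cdn gray
          cdn→ingest: ingest black — skip
          cdn→billing: billing black — skip
          cdn→auth: auth is gray → back edge
First back edge: cdn → auth.

cdn→auth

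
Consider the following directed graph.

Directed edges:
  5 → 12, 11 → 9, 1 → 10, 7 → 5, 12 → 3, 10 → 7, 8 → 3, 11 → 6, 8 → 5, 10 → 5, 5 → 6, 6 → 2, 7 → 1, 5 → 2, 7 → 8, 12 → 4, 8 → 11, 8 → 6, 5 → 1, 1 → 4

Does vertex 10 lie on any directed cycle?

Yes

10 is on a cycle iff 10 can reach itself via ≥1 edge.
10 → 7 → 1 → 10 — yes.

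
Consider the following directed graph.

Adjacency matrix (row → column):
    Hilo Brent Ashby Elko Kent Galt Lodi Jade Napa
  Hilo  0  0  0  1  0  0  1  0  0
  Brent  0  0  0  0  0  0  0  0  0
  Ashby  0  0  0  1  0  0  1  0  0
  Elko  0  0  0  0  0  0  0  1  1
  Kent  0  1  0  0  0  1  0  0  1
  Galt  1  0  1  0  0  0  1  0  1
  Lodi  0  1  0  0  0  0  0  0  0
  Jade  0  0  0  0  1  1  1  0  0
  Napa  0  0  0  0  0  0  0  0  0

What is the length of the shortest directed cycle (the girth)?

For each vertex v, BFS finds the shortest path from v back to v.
The shortest such closed walk is Jade → Galt → Ashby → Elko → Jade, length 4.

4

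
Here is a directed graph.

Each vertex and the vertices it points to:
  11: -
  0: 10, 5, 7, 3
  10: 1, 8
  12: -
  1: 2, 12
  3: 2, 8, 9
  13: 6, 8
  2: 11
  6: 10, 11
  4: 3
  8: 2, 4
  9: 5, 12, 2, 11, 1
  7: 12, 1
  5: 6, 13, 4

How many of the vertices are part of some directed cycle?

8

A vertex is on a directed cycle iff it belongs to a strongly connected component of size ≥ 2 (or has a self-loop).
The vertices on cycles are {3, 4, 5, 6, 8, 9, 10, 13} — 8 in total.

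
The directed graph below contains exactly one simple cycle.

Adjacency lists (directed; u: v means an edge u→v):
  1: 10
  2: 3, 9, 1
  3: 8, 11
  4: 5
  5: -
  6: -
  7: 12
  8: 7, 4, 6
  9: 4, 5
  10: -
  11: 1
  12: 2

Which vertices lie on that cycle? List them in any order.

DFS with gray/black marking from 2:
2 gray
  3 gray
    8 gray
      7 gray
        12 gray
          12→2: 2 is gray → back edge
Back edge closes the cycle 2 → 3 → 8 → 7 → 12 → 2; its vertices are {2, 3, 7, 8, 12}.

2, 3, 7, 8, 12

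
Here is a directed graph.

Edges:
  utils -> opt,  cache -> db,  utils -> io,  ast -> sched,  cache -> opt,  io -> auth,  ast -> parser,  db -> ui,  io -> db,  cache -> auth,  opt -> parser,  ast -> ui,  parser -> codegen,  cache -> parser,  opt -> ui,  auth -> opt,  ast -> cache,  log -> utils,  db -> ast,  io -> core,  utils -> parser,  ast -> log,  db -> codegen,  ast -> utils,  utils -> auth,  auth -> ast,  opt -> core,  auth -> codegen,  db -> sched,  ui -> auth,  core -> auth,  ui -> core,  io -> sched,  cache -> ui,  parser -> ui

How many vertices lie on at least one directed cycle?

11

A vertex is on a directed cycle iff it belongs to a strongly connected component of size ≥ 2 (or has a self-loop).
The vertices on cycles are {db, io, ui, ast, log, opt, auth, core, cache, utils, parser} — 11 in total.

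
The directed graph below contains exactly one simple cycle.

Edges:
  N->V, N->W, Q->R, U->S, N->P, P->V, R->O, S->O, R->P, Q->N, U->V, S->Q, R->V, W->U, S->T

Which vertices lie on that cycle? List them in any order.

DFS with gray/black marking from S:
S gray
  Q gray
    R gray
      V gray
      V black
      O gray
      O black
      P gray
        P→V: V black — skip
      P black
    R black
    N gray
      N→V: V black — skip
      N→P: P black — skip
      W gray
        U gray
          U→S: S is gray → back edge
Back edge closes the cycle S → Q → N → W → U → S; its vertices are {N, Q, S, U, W}.

N, Q, S, U, W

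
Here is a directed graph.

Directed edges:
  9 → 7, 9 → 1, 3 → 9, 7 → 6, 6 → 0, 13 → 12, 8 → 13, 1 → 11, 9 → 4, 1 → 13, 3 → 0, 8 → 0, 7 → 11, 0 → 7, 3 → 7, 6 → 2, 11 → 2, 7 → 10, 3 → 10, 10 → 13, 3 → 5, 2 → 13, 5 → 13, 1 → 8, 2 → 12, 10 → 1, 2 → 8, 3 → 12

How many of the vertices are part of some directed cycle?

8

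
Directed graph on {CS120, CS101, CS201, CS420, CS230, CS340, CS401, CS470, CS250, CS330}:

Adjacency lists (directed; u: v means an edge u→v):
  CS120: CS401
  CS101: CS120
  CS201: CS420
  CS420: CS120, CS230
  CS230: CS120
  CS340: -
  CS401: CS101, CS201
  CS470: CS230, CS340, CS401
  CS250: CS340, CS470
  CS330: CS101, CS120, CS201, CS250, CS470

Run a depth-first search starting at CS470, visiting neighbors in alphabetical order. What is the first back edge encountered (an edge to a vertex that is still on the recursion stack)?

DFS from CS470 (visiting neighbors in alphabetical order); mark gray on enter, black on exit:
CS470 gray
  CS230 gray
    CS120 gray
      CS401 gray
        CS101 gray
          CS101→CS120: CS120 is gray → back edge
First back edge: CS101 → CS120.

CS101→CS120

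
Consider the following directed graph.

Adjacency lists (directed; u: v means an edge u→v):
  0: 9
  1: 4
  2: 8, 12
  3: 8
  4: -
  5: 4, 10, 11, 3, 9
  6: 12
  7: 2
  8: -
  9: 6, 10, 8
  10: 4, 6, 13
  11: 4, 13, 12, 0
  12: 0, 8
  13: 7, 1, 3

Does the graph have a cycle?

DFS with white/gray/black marking, starting from 11:
11 gray
  4 gray
  4 black
  13 gray
    7 gray
      2 gray
        8 gray
        8 black
        12 gray
          0 gray
            9 gray
              6 gray
                6→12: 12 is gray → back edge
Back edge found, so a cycle exists: 12 → 0 → 9 → 6 → 12.

Yes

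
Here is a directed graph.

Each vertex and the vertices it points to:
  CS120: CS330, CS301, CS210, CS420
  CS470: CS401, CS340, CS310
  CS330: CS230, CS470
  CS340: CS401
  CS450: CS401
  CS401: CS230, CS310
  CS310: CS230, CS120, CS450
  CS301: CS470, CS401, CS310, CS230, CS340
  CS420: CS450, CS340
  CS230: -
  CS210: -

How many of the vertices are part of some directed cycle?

9

A vertex is on a directed cycle iff it belongs to a strongly connected component of size ≥ 2 (or has a self-loop).
The vertices on cycles are {CS120, CS301, CS310, CS330, CS340, CS401, CS420, CS450, CS470} — 9 in total.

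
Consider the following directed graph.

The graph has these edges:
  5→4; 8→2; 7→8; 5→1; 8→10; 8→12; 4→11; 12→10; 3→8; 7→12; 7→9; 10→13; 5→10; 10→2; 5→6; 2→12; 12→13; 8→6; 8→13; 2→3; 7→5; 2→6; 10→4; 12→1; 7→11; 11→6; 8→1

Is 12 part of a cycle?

12 is on a cycle iff 12 can reach itself via ≥1 edge.
12 → 10 → 2 → 12 — yes.

Yes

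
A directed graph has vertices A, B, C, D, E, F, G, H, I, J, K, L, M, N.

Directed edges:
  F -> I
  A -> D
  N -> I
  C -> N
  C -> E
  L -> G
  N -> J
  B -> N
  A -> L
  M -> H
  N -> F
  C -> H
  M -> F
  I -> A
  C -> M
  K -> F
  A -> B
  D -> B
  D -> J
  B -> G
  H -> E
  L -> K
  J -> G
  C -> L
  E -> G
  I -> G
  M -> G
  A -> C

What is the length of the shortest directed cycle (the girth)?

For each vertex v, BFS finds the shortest path from v back to v.
The shortest such closed walk is A → B → N → I → A, length 4.

4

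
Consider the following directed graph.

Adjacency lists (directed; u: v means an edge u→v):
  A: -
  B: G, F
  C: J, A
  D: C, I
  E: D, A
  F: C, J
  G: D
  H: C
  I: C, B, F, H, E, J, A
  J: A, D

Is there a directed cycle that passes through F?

F is on a cycle iff F can reach itself via ≥1 edge.
F → J → D → I → F — yes.

Yes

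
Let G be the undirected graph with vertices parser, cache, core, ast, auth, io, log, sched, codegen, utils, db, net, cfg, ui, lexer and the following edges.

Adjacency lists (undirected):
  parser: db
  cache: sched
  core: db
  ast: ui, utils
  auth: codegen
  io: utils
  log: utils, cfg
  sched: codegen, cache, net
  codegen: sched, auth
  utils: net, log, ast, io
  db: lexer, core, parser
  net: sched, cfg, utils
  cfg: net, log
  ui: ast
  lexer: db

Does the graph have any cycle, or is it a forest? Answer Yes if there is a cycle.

DFS, tracking each vertex's parent; an edge to a visited non-parent vertex closes a cycle.
Start from net:
visit net (parent –)
  visit sched (parent net)
    visit codegen (parent sched)
      codegen–sched: parent, skip
      visit auth (parent codegen)
        auth–codegen: parent, skip
    visit cache (parent sched)
      cache–sched: parent, skip
    sched–net: parent, skip
  visit cfg (parent net)
    cfg–net: parent, skip
    visit log (parent cfg)
      visit utils (parent log)
        utils–net: net visited and ≠ parent → cycle
Cycle: net – cfg – log – utils – net.

Yes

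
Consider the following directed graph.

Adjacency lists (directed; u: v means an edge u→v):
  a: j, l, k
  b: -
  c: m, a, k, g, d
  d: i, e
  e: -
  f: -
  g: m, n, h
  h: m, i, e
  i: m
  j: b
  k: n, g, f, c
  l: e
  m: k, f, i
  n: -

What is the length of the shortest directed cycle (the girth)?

2

For each vertex v, BFS finds the shortest path from v back to v.
The shortest such closed walk is k → c → k, length 2.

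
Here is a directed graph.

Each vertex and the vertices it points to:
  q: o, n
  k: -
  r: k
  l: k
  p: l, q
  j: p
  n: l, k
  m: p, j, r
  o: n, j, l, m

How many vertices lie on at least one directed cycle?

A vertex is on a directed cycle iff it belongs to a strongly connected component of size ≥ 2 (or has a self-loop).
The vertices on cycles are {j, m, o, p, q} — 5 in total.

5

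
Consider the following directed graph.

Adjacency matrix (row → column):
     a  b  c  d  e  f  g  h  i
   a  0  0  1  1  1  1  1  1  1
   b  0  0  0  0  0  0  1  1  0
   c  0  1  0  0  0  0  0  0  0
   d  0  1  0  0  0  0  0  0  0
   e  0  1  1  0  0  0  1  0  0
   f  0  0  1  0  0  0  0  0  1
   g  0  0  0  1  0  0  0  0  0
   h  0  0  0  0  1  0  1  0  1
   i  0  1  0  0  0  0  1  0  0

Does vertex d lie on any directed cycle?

Yes

d is on a cycle iff d can reach itself via ≥1 edge.
d → b → g → d — yes.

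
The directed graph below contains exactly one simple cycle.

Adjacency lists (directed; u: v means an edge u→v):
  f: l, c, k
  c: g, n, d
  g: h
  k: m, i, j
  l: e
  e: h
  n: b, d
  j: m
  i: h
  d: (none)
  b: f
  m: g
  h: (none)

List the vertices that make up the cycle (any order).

b, c, f, n

DFS with gray/black marking from f:
f gray
  l gray
    e gray
      h gray
      h black
    e black
  l black
  c gray
    g gray
      g→h: h black — skip
    g black
    n gray
      b gray
        b→f: f is gray → back edge
Back edge closes the cycle f → c → n → b → f; its vertices are {b, c, f, n}.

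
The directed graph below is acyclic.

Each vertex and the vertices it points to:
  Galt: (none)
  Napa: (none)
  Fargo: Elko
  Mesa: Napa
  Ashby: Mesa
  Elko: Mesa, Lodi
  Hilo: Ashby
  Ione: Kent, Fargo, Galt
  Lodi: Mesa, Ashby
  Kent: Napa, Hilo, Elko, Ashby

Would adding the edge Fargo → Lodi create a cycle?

No

Adding Fargo→Lodi creates a cycle iff Lodi can already reach Fargo.
Explore from Lodi: no path reaches Fargo. The graph stays acyclic.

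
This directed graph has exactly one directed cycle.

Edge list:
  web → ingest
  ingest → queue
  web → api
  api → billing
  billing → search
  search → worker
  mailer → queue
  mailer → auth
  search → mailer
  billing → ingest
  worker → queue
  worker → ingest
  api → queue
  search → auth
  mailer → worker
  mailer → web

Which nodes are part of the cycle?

api, web, mailer, search, billing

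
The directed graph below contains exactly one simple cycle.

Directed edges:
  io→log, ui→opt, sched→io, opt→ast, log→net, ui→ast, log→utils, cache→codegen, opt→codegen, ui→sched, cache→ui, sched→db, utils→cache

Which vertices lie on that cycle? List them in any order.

io, ui, log, cache, sched, utils

DFS with gray/black marking from ui:
ui gray
  opt gray
    codegen gray
    codegen black
    ast gray
    ast black
  opt black
  sched gray
    io gray
      log gray
        net gray
        net black
        utils gray
          cache gray
            cache→ui: ui is gray → back edge
Back edge closes the cycle ui → sched → io → log → utils → cache → ui; its vertices are {io, ui, log, cache, sched, utils}.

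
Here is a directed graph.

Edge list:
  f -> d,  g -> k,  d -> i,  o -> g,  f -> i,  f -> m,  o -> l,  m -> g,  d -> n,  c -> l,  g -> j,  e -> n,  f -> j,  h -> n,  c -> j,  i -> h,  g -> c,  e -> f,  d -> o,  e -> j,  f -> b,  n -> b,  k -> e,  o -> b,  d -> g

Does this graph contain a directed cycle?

DFS with white/gray/black marking, starting from i:
i gray
  h gray
    n gray
      b gray
      b black
    n black
  h black
i black
c gray
  j gray
  j black
  l gray
  l black
c black
d gray
  o gray
    o→b: b black — skip
    g gray
      k gray
        e gray
          e→n: n black — skip
          e→j: j black — skip
          f gray
            f→d: d is gray → back edge
Back edge found, so a cycle exists: d → o → g → k → e → f → d.

Yes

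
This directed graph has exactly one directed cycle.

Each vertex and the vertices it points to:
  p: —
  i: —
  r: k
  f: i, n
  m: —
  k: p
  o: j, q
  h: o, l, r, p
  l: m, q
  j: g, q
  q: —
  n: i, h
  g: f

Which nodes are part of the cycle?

f, g, h, j, n, o

DFS with gray/black marking from h:
h gray
  o gray
    j gray
      g gray
        f gray
          i gray
          i black
          n gray
            n→i: i black — skip
            n→h: h is gray → back edge
Back edge closes the cycle h → o → j → g → f → n → h; its vertices are {f, g, h, j, n, o}.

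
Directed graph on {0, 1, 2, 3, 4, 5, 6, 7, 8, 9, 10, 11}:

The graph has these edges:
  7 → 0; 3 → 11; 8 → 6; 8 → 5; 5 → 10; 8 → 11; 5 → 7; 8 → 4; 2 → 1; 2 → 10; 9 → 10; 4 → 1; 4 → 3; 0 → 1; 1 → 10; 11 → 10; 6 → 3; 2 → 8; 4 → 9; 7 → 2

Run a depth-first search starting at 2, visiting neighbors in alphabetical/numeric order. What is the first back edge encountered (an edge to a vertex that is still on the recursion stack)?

DFS from 2 (visiting neighbors in alphabetical/numeric order); mark gray on enter, black on exit:
2 gray
  1 gray
    10 gray
    10 black
  1 black
  8 gray
    4 gray
      4→1: 1 black — skip
      3 gray
        11 gray
          11→10: 10 black — skip
        11 black
      3 black
      9 gray
        9→10: 10 black — skip
      9 black
    4 black
    5 gray
      7 gray
        0 gray
          0→1: 1 black — skip
        0 black
        7→2: 2 is gray → back edge
First back edge: 7 → 2.

7->2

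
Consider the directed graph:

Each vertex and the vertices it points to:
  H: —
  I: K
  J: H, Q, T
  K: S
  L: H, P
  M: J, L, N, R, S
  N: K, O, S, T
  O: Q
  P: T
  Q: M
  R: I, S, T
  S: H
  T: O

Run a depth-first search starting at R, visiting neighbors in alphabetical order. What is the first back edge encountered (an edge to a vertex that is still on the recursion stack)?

J→Q

DFS from R (visiting neighbors in alphabetical order); mark gray on enter, black on exit:
R gray
  I gray
    K gray
      S gray
        H gray
        H black
      S black
    K black
  I black
  R→S: S black — skip
  T gray
    O gray
      Q gray
        M gray
          J gray
            J→H: H black — skip
            J→Q: Q is gray → back edge
First back edge: J → Q.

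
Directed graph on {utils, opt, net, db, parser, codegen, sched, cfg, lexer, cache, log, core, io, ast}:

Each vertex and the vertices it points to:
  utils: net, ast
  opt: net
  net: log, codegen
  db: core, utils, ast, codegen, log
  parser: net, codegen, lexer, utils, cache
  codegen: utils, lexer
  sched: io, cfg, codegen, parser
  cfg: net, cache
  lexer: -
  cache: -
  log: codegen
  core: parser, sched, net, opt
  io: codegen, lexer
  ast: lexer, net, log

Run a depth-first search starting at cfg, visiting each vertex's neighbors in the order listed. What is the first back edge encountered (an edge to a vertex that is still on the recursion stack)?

DFS from cfg (visiting each vertex's neighbors in the order listed); mark gray on enter, black on exit:
cfg gray
  net gray
    log gray
      codegen gray
        utils gray
          utils→net: net is gray → back edge
First back edge: utils → net.

utils→net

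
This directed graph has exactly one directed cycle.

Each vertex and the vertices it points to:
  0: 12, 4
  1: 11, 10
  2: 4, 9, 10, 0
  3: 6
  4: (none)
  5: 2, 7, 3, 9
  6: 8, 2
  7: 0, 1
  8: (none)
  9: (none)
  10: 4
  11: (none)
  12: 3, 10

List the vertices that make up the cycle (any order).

DFS with gray/black marking from 3:
3 gray
  6 gray
    8 gray
    8 black
    2 gray
      4 gray
      4 black
      9 gray
      9 black
      10 gray
        10→4: 4 black — skip
      10 black
      0 gray
        12 gray
          12→3: 3 is gray → back edge
Back edge closes the cycle 3 → 6 → 2 → 0 → 12 → 3; its vertices are {0, 2, 3, 6, 12}.

0, 2, 3, 6, 12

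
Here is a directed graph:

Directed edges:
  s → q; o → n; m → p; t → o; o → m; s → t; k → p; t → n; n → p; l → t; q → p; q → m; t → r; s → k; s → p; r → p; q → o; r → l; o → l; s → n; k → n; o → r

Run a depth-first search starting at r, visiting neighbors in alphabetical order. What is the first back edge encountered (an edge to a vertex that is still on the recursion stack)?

o→l

DFS from r (visiting neighbors in alphabetical order); mark gray on enter, black on exit:
r gray
  l gray
    t gray
      n gray
        p gray
        p black
      n black
      o gray
        o→l: l is gray → back edge
First back edge: o → l.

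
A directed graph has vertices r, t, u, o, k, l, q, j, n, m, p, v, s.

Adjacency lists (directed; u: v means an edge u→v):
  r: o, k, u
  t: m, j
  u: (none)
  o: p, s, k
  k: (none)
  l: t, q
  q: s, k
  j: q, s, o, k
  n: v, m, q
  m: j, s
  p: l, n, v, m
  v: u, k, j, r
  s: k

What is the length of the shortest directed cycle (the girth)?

For each vertex v, BFS finds the shortest path from v back to v.
The shortest such closed walk is p → v → j → o → p, length 4.

4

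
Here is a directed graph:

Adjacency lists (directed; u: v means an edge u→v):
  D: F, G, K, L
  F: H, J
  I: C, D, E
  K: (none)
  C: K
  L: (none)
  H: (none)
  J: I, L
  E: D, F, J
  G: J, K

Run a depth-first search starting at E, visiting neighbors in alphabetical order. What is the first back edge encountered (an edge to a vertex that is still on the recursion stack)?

I->D

DFS from E (visiting neighbors in alphabetical order); mark gray on enter, black on exit:
E gray
  D gray
    F gray
      H gray
      H black
      J gray
        I gray
          C gray
            K gray
            K black
          C black
          I→D: D is gray → back edge
First back edge: I → D.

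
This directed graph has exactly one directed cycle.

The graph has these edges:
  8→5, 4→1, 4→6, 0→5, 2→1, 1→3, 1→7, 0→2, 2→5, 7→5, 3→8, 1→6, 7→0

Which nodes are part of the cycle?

DFS with gray/black marking from 1:
1 gray
  3 gray
    8 gray
      5 gray
      5 black
    8 black
  3 black
  7 gray
    7→5: 5 black — skip
    0 gray
      0→5: 5 black — skip
      2 gray
        2→5: 5 black — skip
        2→1: 1 is gray → back edge
Back edge closes the cycle 1 → 7 → 0 → 2 → 1; its vertices are {0, 1, 2, 7}.

0, 1, 2, 7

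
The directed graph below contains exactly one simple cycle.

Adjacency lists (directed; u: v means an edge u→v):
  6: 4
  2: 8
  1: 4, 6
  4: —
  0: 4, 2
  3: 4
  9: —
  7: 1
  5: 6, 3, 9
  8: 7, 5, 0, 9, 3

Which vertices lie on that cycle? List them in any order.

DFS with gray/black marking from 8:
8 gray
  7 gray
    1 gray
      4 gray
      4 black
      6 gray
        6→4: 4 black — skip
      6 black
    1 black
  7 black
  5 gray
    5→6: 6 black — skip
    3 gray
      3→4: 4 black — skip
    3 black
    9 gray
    9 black
  5 black
  0 gray
    0→4: 4 black — skip
    2 gray
      2→8: 8 is gray → back edge
Back edge closes the cycle 8 → 0 → 2 → 8; its vertices are {0, 2, 8}.

0, 2, 8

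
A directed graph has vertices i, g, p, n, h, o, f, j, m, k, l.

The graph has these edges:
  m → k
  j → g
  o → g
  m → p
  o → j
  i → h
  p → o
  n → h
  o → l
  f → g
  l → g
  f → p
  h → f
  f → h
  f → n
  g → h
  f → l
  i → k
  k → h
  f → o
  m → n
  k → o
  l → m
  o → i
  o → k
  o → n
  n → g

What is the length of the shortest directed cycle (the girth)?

For each vertex v, BFS finds the shortest path from v back to v.
The shortest such closed walk is f → h → f, length 2.

2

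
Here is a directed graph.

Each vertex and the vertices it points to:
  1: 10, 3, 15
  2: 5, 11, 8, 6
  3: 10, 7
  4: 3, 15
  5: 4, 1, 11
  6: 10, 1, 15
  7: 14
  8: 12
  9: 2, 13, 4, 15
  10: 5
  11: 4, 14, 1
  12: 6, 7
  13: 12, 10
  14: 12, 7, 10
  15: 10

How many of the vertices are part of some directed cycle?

A vertex is on a directed cycle iff it belongs to a strongly connected component of size ≥ 2 (or has a self-loop).
The vertices on cycles are {1, 3, 4, 5, 6, 7, 10, 11, 12, 14, 15} — 11 in total.

11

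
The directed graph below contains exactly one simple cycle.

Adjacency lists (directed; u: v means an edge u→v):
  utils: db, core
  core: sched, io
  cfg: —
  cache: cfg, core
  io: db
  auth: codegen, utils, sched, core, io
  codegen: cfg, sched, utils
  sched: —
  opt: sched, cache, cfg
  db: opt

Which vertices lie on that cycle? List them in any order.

db, io, opt, core, cache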